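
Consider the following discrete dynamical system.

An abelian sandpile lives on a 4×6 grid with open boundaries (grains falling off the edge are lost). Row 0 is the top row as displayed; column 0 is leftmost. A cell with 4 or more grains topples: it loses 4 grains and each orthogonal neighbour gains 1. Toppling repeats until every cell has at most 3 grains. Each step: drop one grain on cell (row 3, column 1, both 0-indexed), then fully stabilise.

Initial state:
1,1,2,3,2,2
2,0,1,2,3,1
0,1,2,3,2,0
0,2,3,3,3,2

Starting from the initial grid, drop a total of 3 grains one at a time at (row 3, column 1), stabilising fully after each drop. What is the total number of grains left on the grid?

38

gen 0: 1,1,2,3,2,2
2,0,1,2,3,1
0,1,2,3,2,0
0,2,3,3,3,2
gen 1: 1,1,2,3,2,2
2,0,1,2,3,1
0,1,2,3,2,0
0,3,3,3,3,2
gen 2: 1,1,3,1,0,3
2,0,3,1,2,2
0,3,0,3,1,1
1,1,2,2,1,3
gen 3: 1,1,3,1,0,3
2,0,3,1,2,2
0,3,0,3,1,1
1,2,2,2,1,3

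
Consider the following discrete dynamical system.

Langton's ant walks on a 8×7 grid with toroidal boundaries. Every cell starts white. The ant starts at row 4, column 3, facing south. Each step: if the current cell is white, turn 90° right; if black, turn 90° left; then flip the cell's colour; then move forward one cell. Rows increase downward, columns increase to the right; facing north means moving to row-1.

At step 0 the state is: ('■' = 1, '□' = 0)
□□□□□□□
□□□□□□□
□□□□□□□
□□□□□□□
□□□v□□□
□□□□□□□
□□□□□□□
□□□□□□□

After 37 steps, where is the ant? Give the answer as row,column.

[0] □□□□□□□
□□□□□□□
□□□□□□□
□□□□□□□
□□□v□□□
□□□□□□□
□□□□□□□
□□□□□□□
[1] □□□□□□□
□□□□□□□
□□□□□□□
□□□□□□□
□□<■□□□
□□□□□□□
□□□□□□□
□□□□□□□
[2] □□□□□□□
□□□□□□□
□□□□□□□
□□^□□□□
□□■■□□□
□□□□□□□
□□□□□□□
□□□□□□□
[3] □□□□□□□
□□□□□□□
□□□□□□□
□□■>□□□
□□■■□□□
□□□□□□□
□□□□□□□
□□□□□□□
[4] □□□□□□□
□□□□□□□
□□□□□□□
□□■■□□□
□□■v□□□
□□□□□□□
□□□□□□□
□□□□□□□
[5] □□□□□□□
□□□□□□□
□□□□□□□
□□■■□□□
□□■□>□□
□□□□□□□
□□□□□□□
□□□□□□□
[6] □□□□□□□
□□□□□□□
□□□□□□□
□□■■□□□
□□■□■□□
□□□□v□□
□□□□□□□
□□□□□□□
[7] □□□□□□□
□□□□□□□
□□□□□□□
□□■■□□□
□□■□■□□
□□□<■□□
□□□□□□□
□□□□□□□
[8] □□□□□□□
□□□□□□□
□□□□□□□
□□■■□□□
□□■^■□□
□□□■■□□
□□□□□□□
□□□□□□□
[9] □□□□□□□
□□□□□□□
□□□□□□□
□□■■□□□
□□■■>□□
□□□■■□□
□□□□□□□
□□□□□□□
[10] □□□□□□□
□□□□□□□
□□□□□□□
□□■■^□□
□□■■□□□
□□□■■□□
□□□□□□□
□□□□□□□
[11] □□□□□□□
□□□□□□□
□□□□□□□
□□■■■>□
□□■■□□□
□□□■■□□
□□□□□□□
□□□□□□□
[12] □□□□□□□
□□□□□□□
□□□□□□□
□□■■■■□
□□■■□v□
□□□■■□□
□□□□□□□
□□□□□□□
[13] □□□□□□□
□□□□□□□
□□□□□□□
□□■■■■□
□□■■<■□
□□□■■□□
□□□□□□□
□□□□□□□
[14] □□□□□□□
□□□□□□□
□□□□□□□
□□■■^■□
□□■■■■□
□□□■■□□
□□□□□□□
□□□□□□□
[15] □□□□□□□
□□□□□□□
□□□□□□□
□□■<□■□
□□■■■■□
□□□■■□□
□□□□□□□
□□□□□□□
[16] □□□□□□□
□□□□□□□
□□□□□□□
□□■□□■□
□□■v■■□
□□□■■□□
□□□□□□□
□□□□□□□
[17] □□□□□□□
□□□□□□□
□□□□□□□
□□■□□■□
□□■□>■□
□□□■■□□
□□□□□□□
□□□□□□□
[18] □□□□□□□
□□□□□□□
□□□□□□□
□□■□^■□
□□■□□■□
□□□■■□□
□□□□□□□
□□□□□□□
[19] □□□□□□□
□□□□□□□
□□□□□□□
□□■□■>□
□□■□□■□
□□□■■□□
□□□□□□□
□□□□□□□
[20] □□□□□□□
□□□□□□□
□□□□□^□
□□■□■□□
□□■□□■□
□□□■■□□
□□□□□□□
□□□□□□□
[21] □□□□□□□
□□□□□□□
□□□□□■>
□□■□■□□
□□■□□■□
□□□■■□□
□□□□□□□
□□□□□□□
[22] □□□□□□□
□□□□□□□
□□□□□■■
□□■□■□v
□□■□□■□
□□□■■□□
□□□□□□□
□□□□□□□
[23] □□□□□□□
□□□□□□□
□□□□□■■
□□■□■<■
□□■□□■□
□□□■■□□
□□□□□□□
□□□□□□□
[24] □□□□□□□
□□□□□□□
□□□□□^■
□□■□■■■
□□■□□■□
□□□■■□□
□□□□□□□
□□□□□□□
[25] □□□□□□□
□□□□□□□
□□□□<□■
□□■□■■■
□□■□□■□
□□□■■□□
□□□□□□□
□□□□□□□
[26] □□□□□□□
□□□□^□□
□□□□■□■
□□■□■■■
□□■□□■□
□□□■■□□
□□□□□□□
□□□□□□□
[27] □□□□□□□
□□□□■>□
□□□□■□■
□□■□■■■
□□■□□■□
□□□■■□□
□□□□□□□
□□□□□□□
[28] □□□□□□□
□□□□■■□
□□□□■v■
□□■□■■■
□□■□□■□
□□□■■□□
□□□□□□□
□□□□□□□
[29] □□□□□□□
□□□□■■□
□□□□<■■
□□■□■■■
□□■□□■□
□□□■■□□
□□□□□□□
□□□□□□□
[30] □□□□□□□
□□□□■■□
□□□□□■■
□□■□v■■
□□■□□■□
□□□■■□□
□□□□□□□
□□□□□□□
[31] □□□□□□□
□□□□■■□
□□□□□■■
□□■□□>■
□□■□□■□
□□□■■□□
□□□□□□□
□□□□□□□
[32] □□□□□□□
□□□□■■□
□□□□□^■
□□■□□□■
□□■□□■□
□□□■■□□
□□□□□□□
□□□□□□□
[33] □□□□□□□
□□□□■■□
□□□□<□■
□□■□□□■
□□■□□■□
□□□■■□□
□□□□□□□
□□□□□□□
[34] □□□□□□□
□□□□^■□
□□□□■□■
□□■□□□■
□□■□□■□
□□□■■□□
□□□□□□□
□□□□□□□
[35] □□□□□□□
□□□<□■□
□□□□■□■
□□■□□□■
□□■□□■□
□□□■■□□
□□□□□□□
□□□□□□□
[36] □□□^□□□
□□□■□■□
□□□□■□■
□□■□□□■
□□■□□■□
□□□■■□□
□□□□□□□
□□□□□□□
[37] □□□■>□□
□□□■□■□
□□□□■□■
□□■□□□■
□□■□□■□
□□□■■□□
□□□□□□□
□□□□□□□

0,4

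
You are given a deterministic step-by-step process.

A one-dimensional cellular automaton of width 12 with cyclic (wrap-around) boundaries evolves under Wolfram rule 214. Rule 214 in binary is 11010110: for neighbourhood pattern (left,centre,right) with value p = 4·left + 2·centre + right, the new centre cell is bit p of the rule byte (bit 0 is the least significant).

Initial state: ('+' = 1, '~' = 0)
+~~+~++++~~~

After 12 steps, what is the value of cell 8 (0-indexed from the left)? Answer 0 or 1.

[0] +~~+~++++~~~
[1] ++++~~++++~+
[2] ++++++~+++~~
[3] ~+++++~~++++
[4] ~~++++++~+++
[5] ++~+++++~~++
[6] ++~~++++++~+
[7] ++++~+++++~~
[8] ~+++~~++++++
[9] ~~++++~+++++
[10] ++~+++~~++++
[11] ++~~++++~+++
[12] ++++~+++~~++

0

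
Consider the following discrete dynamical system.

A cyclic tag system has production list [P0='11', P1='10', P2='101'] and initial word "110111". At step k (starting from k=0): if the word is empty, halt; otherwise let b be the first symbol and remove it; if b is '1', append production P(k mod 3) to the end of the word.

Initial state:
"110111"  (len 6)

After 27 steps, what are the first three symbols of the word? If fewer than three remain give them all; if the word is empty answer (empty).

t=0: "110111"  (len 6)
t=1: "1011111"  (len 7)
t=2: "01111110"  (len 8)
t=3: "1111110"  (len 7)
t=4: "11111011"  (len 8)
t=5: "111101110"  (len 9)
t=6: "11101110101"  (len 11)
t=7: "110111010111"  (len 12)
t=8: "1011101011110"  (len 13)
t=9: "011101011110101"  (len 15)
t=10: "11101011110101"  (len 14)
t=11: "110101111010110"  (len 15)
t=12: "10101111010110101"  (len 17)
t=13: "010111101011010111"  (len 18)
t=14: "10111101011010111"  (len 17)
t=15: "0111101011010111101"  (len 19)
t=16: "111101011010111101"  (len 18)
t=17: "1110101101011110110"  (len 19)
t=18: "110101101011110110101"  (len 21)
t=19: "1010110101111011010111"  (len 22)
t=20: "01011010111101101011110"  (len 23)
t=21: "1011010111101101011110"  (len 22)
t=22: "01101011110110101111011"  (len 23)
t=23: "1101011110110101111011"  (len 22)
t=24: "101011110110101111011101"  (len 24)
t=25: "0101111011010111101110111"  (len 25)
t=26: "101111011010111101110111"  (len 24)
t=27: "01111011010111101110111101"  (len 26)

011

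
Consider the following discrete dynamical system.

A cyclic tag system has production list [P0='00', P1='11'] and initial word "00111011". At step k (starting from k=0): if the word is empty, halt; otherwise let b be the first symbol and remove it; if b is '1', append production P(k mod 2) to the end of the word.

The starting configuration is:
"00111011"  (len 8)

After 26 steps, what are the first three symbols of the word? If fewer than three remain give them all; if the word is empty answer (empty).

step 0: "00111011"  (len 8)
step 1: "0111011"  (len 7)
step 2: "111011"  (len 6)
step 3: "1101100"  (len 7)
step 4: "10110011"  (len 8)
step 5: "011001100"  (len 9)
step 6: "11001100"  (len 8)
step 7: "100110000"  (len 9)
step 8: "0011000011"  (len 10)
step 9: "011000011"  (len 9)
step 10: "11000011"  (len 8)
step 11: "100001100"  (len 9)
step 12: "0000110011"  (len 10)
step 13: "000110011"  (len 9)
step 14: "00110011"  (len 8)
step 15: "0110011"  (len 7)
step 16: "110011"  (len 6)
step 17: "1001100"  (len 7)
step 18: "00110011"  (len 8)
step 19: "0110011"  (len 7)
step 20: "110011"  (len 6)
step 21: "1001100"  (len 7)
step 22: "00110011"  (len 8)
step 23: "0110011"  (len 7)
step 24: "110011"  (len 6)
step 25: "1001100"  (len 7)
step 26: "00110011"  (len 8)

001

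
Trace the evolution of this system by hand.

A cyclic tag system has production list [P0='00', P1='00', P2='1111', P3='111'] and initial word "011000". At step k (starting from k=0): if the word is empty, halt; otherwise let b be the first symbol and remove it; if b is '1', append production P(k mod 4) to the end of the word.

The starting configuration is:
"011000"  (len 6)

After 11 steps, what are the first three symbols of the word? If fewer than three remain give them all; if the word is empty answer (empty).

100

k=0  "011000"  (len 6)
k=1  "11000"  (len 5)
k=2  "100000"  (len 6)
k=3  "000001111"  (len 9)
k=4  "00001111"  (len 8)
k=5  "0001111"  (len 7)
k=6  "001111"  (len 6)
k=7  "01111"  (len 5)
k=8  "1111"  (len 4)
k=9  "11100"  (len 5)
k=10  "110000"  (len 6)
k=11  "100001111"  (len 9)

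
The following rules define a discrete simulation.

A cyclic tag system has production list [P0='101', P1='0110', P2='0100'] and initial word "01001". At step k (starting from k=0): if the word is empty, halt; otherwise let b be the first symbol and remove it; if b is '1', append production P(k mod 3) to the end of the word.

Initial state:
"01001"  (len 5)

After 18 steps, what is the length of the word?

21

step 0: "01001"  (len 5)
step 1: "1001"  (len 4)
step 2: "0010110"  (len 7)
step 3: "010110"  (len 6)
step 4: "10110"  (len 5)
step 5: "01100110"  (len 8)
step 6: "1100110"  (len 7)
step 7: "100110101"  (len 9)
step 8: "001101010110"  (len 12)
step 9: "01101010110"  (len 11)
step 10: "1101010110"  (len 10)
step 11: "1010101100110"  (len 13)
step 12: "0101011001100100"  (len 16)
step 13: "101011001100100"  (len 15)
step 14: "010110011001000110"  (len 18)
step 15: "10110011001000110"  (len 17)
step 16: "0110011001000110101"  (len 19)
step 17: "110011001000110101"  (len 18)
step 18: "100110010001101010100"  (len 21)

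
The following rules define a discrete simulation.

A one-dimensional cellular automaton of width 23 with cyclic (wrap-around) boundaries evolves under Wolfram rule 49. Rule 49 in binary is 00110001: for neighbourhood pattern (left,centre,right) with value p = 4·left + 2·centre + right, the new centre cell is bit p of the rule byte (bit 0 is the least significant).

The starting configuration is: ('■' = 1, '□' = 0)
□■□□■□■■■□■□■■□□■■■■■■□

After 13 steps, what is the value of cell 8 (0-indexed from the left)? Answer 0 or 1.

0

step 0: □■□□■□■■■□■□■■□□■■■■■■□
step 1: □□■□□■□□□■□■□□■□□□□□□□■
step 2: ■□□■□□■■□□■□■□□■■■■■■□□
step 3: □■□□■□□□■□□■□■□□□□□□□■□
step 4: □□■□□■■□□■□□■□■■■■■■□□■
step 5: ■□□■□□□■□□■□□■□□□□□□■□□
step 6: □■□□■■□□■□□■□□■■■■■□□■□
step 7: □□■□□□■□□■□□■□□□□□□■□□■
step 8: ■□□■■□□■□□■□□■■■■■□□■□□
step 9: □■□□□■□□■□□■□□□□□□■□□■□
step 10: □□■■□□■□□■□□■■■■■□□■□□■
step 11: ■□□□■□□■□□■□□□□□□■□□■□□
step 12: □■■□□■□□■□□■■■■■□□■□□■□
step 13: □□□■□□■□□■□□□□□□■□□■□□■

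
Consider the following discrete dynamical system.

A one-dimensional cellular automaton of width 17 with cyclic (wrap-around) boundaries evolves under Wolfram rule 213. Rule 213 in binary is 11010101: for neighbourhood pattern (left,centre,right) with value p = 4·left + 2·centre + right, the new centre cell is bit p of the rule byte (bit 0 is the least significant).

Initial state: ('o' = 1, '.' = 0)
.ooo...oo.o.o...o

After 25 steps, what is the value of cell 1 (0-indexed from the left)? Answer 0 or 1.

gen 0: .ooo...oo.o.o...o
gen 1: ..oooo..o.o.ooo.o
gen 2: o..oooo.o.o..oo.o
gen 3: oo..ooo.o.oo..o..
gen 4: .oo..oo.o..oo.oo.
gen 5: ..oo..o.oo..o..oo
gen 6: o..oo.o..oo.oo..o
gen 7: oo..o.oo..o..oo..
gen 8: .oo.o..oo.oo..oo.
gen 9: ..o.oo..o..oo..oo
gen 10: o.o..oo.oo..oo..o
gen 11: o.oo..o..oo..oo..
gen 12: o..oo.oo..oo..oo.
gen 13: oo..o..oo..oo..o.
gen 14: .oo.oo..oo..oo.o.
gen 15: ..o..oo..oo..o.oo
gen 16: o.oo..oo..oo.o..o
gen 17: o..oo..oo..o.oo..
gen 18: oo..oo..oo.o..oo.
gen 19: .oo..oo..o.oo..o.
gen 20: ..oo..oo.o..oo.oo
gen 21: o..oo..o.oo..o..o
gen 22: oo..oo.o..oo.oo..
gen 23: .oo..o.oo..o..oo.
gen 24: ..oo.o..oo.oo..oo
gen 25: o..o.oo..o..oo..o

0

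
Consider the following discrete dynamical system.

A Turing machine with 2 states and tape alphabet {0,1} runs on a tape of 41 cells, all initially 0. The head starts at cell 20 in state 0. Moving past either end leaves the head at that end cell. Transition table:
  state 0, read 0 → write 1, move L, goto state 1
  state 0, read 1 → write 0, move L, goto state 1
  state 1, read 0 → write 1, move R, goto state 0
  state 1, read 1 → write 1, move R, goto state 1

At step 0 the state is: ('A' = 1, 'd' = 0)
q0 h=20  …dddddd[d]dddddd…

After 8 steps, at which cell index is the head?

22

k=0  q0 h=20  …dddddd[d]dddddd…
k=1  q1 h=19  …dddddd[d]Addddd…
k=2  q0 h=20  …dddddA[A]dddddd…
k=3  q1 h=19  …dddddd[A]dddddd…
k=4  q1 h=20  …dddddA[d]dddddd…
k=5  q0 h=21  …ddddAA[d]dddddd…
k=6  q1 h=20  …dddddA[A]Addddd…
k=7  q1 h=21  …ddddAA[A]dddddd…
k=8  q1 h=22  …dddAAA[d]dddddd…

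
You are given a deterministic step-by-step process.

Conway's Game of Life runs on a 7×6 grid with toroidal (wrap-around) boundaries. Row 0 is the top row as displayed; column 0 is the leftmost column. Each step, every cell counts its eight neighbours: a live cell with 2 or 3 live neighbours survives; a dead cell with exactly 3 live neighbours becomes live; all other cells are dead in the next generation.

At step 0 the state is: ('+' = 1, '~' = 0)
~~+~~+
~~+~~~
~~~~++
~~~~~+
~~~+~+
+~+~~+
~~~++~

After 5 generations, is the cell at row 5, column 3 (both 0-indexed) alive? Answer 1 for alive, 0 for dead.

1

step 0: ~~+~~+
~~+~~~
~~~~++
~~~~~+
~~~+~+
+~+~~+
~~~++~
step 1: ~~+~+~
~~~+++
~~~~++
+~~~~+
~~~~~+
+~+~~+
+++++~
step 2: +~~~~~
~~~~~~
~~~+~~
+~~~~~
~+~~+~
~~+~~~
+~~~+~
step 3: ~~~~~+
~~~~~~
~~~~~~
~~~~~~
~+~~~~
~+~+~+
~+~~~+
step 4: +~~~~~
~~~~~~
~~~~~~
~~~~~~
+~+~~~
~+~~+~
~~+~~+
step 5: ~~~~~~
~~~~~~
~~~~~~
~~~~~~
~+~~~~
++++~+
++~~~+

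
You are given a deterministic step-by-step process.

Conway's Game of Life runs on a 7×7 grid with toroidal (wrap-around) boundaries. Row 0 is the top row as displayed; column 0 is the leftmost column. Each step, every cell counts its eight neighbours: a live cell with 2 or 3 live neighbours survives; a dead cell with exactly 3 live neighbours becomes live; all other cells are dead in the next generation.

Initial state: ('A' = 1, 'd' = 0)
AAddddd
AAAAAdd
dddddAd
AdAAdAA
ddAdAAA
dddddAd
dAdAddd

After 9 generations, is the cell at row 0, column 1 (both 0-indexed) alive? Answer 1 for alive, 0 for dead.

0

0) AAddddd
AAAAAdd
dddddAd
AdAAdAA
ddAdAAA
dddddAd
dAdAddd
1) ddddAdd
AdAAAdA
dddddAd
AAAAddd
AAAdddd
ddAAdAA
AAAdddd
2) ddddAAA
dddAAdA
dddddAd
AddAddA
ddddAdd
dddAddA
AAAdAAA
3) dAAdddd
dddAddA
AddAdAd
ddddAAA
AddAAAA
dAAAddA
dAAdddd
4) AAdAddd
AAdAAdA
AddAddd
ddddddd
dAddddd
ddddddA
ddddddd
5) dAdAAdA
dddAAdA
AAAAAdA
ddddddd
ddddddd
ddddddd
Adddddd
6) ddAAAdA
ddddddA
AAAdAdA
AAAAddd
ddddddd
ddddddd
Adddddd
7) AddAdAA
ddddAdA
dddddAA
dddAddA
dAAdddd
ddddddd
dddAddd
8) AddAdAA
ddddAdd
AdddAdA
AdAddAA
ddAdddd
ddAdddd
ddddAdA
9) AddAddA
dddAAdd
AAdAAdd
AddAdAd
ddAAddA
dddAddd
AddAAdA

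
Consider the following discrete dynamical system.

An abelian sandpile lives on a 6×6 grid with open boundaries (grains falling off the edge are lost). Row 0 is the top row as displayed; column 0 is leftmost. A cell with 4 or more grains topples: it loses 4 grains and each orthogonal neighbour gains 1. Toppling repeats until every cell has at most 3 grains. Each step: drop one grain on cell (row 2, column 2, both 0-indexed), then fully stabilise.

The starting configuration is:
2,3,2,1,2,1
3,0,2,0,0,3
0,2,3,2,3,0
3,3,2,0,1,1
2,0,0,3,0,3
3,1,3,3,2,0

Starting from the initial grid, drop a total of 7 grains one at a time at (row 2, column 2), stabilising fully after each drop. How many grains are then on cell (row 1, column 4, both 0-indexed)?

1

gen 0: 2,3,2,1,2,1
3,0,2,0,0,3
0,2,3,2,3,0
3,3,2,0,1,1
2,0,0,3,0,3
3,1,3,3,2,0
gen 1: 2,3,2,1,2,1
3,0,3,0,0,3
0,3,0,3,3,0
3,3,3,0,1,1
2,0,0,3,0,3
3,1,3,3,2,0
gen 2: 2,3,2,1,2,1
3,0,3,0,0,3
0,3,1,3,3,0
3,3,3,0,1,1
2,0,0,3,0,3
3,1,3,3,2,0
gen 3: 2,3,2,1,2,1
3,0,3,0,0,3
0,3,2,3,3,0
3,3,3,0,1,1
2,0,0,3,0,3
3,1,3,3,2,0
gen 4: 2,3,2,1,2,1
3,0,3,0,0,3
0,3,3,3,3,0
3,3,3,0,1,1
2,0,0,3,0,3
3,1,3,3,2,0
gen 5: 2,3,3,1,2,1
3,2,1,2,1,3
2,2,0,2,0,1
0,2,2,2,2,1
3,1,1,3,0,3
3,1,3,3,2,0
gen 6: 2,3,3,1,2,1
3,2,1,2,1,3
2,2,1,2,0,1
0,2,2,2,2,1
3,1,1,3,0,3
3,1,3,3,2,0
gen 7: 2,3,3,1,2,1
3,2,1,2,1,3
2,2,2,2,0,1
0,2,2,2,2,1
3,1,1,3,0,3
3,1,3,3,2,0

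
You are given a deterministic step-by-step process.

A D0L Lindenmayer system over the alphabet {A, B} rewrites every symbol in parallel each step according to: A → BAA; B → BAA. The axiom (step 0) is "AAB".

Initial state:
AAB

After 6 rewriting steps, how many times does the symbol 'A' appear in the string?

step 0: AAB
step 1: BAABAABAA
step 2: BAABAABAABAABAABAABAABAABAA
step 3: BAABAABAABAABAABAABAABAABAABAABAABAABAABAABAABAABAABAABAABAABAABAABAABAABAABAABAA
step 4: BAABAABAABAABAABAABAABAABAABAABAABAABAABAABAABAABAABAABAAB…ABAABAABAABAABAABAABAABAABAABAABAABAABAABAABAABAABAABAABAA  (len 243)
step 5: BAABAABAABAABAABAABAABAABAABAABAABAABAABAABAABAABAABAABAAB…ABAABAABAABAABAABAABAABAABAABAABAABAABAABAABAABAABAABAABAA  (len 729)
step 6: BAABAABAABAABAABAABAABAABAABAABAABAABAABAABAABAABAABAABAAB…ABAABAABAABAABAABAABAABAABAABAABAABAABAABAABAABAABAABAABAA  (len 2187)

1458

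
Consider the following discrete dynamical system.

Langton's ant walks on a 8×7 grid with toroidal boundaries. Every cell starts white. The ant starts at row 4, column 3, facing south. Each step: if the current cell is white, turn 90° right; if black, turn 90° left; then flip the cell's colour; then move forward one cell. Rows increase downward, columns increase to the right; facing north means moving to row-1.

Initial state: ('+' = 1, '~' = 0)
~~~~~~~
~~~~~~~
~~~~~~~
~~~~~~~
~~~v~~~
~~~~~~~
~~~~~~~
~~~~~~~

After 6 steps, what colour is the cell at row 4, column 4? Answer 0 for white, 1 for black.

[0] ~~~~~~~
~~~~~~~
~~~~~~~
~~~~~~~
~~~v~~~
~~~~~~~
~~~~~~~
~~~~~~~
[1] ~~~~~~~
~~~~~~~
~~~~~~~
~~~~~~~
~~<+~~~
~~~~~~~
~~~~~~~
~~~~~~~
[2] ~~~~~~~
~~~~~~~
~~~~~~~
~~^~~~~
~~++~~~
~~~~~~~
~~~~~~~
~~~~~~~
[3] ~~~~~~~
~~~~~~~
~~~~~~~
~~+>~~~
~~++~~~
~~~~~~~
~~~~~~~
~~~~~~~
[4] ~~~~~~~
~~~~~~~
~~~~~~~
~~++~~~
~~+v~~~
~~~~~~~
~~~~~~~
~~~~~~~
[5] ~~~~~~~
~~~~~~~
~~~~~~~
~~++~~~
~~+~>~~
~~~~~~~
~~~~~~~
~~~~~~~
[6] ~~~~~~~
~~~~~~~
~~~~~~~
~~++~~~
~~+~+~~
~~~~v~~
~~~~~~~
~~~~~~~

1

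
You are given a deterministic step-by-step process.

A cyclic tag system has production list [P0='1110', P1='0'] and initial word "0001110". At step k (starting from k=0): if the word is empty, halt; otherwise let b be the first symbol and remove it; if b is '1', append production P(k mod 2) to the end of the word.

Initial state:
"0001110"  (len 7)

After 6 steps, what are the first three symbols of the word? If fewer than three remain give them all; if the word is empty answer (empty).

step 0: "0001110"  (len 7)
step 1: "001110"  (len 6)
step 2: "01110"  (len 5)
step 3: "1110"  (len 4)
step 4: "1100"  (len 4)
step 5: "1001110"  (len 7)
step 6: "0011100"  (len 7)

001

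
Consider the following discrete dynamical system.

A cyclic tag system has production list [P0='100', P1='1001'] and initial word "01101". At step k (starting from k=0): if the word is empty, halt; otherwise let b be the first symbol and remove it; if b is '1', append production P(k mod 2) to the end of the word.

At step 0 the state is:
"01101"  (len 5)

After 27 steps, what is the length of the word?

gen 0: "01101"  (len 5)
gen 1: "1101"  (len 4)
gen 2: "1011001"  (len 7)
gen 3: "011001100"  (len 9)
gen 4: "11001100"  (len 8)
gen 5: "1001100100"  (len 10)
gen 6: "0011001001001"  (len 13)
gen 7: "011001001001"  (len 12)
gen 8: "11001001001"  (len 11)
gen 9: "1001001001100"  (len 13)
gen 10: "0010010011001001"  (len 16)
gen 11: "010010011001001"  (len 15)
gen 12: "10010011001001"  (len 14)
gen 13: "0010011001001100"  (len 16)
gen 14: "010011001001100"  (len 15)
gen 15: "10011001001100"  (len 14)
gen 16: "00110010011001001"  (len 17)
gen 17: "0110010011001001"  (len 16)
gen 18: "110010011001001"  (len 15)
gen 19: "10010011001001100"  (len 17)
gen 20: "00100110010011001001"  (len 20)
gen 21: "0100110010011001001"  (len 19)
gen 22: "100110010011001001"  (len 18)
gen 23: "00110010011001001100"  (len 20)
gen 24: "0110010011001001100"  (len 19)
gen 25: "110010011001001100"  (len 18)
gen 26: "100100110010011001001"  (len 21)
gen 27: "00100110010011001001100"  (len 23)

23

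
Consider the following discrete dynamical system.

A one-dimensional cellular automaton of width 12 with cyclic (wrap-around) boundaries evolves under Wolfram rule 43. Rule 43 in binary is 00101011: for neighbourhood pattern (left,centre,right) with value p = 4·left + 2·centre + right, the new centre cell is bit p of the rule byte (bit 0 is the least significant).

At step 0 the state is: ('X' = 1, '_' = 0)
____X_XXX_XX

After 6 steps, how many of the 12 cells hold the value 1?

t=0: ____X_XXX_XX
t=1: _XXX_XX__XX_
t=2: XX__XX__XX__
t=3: X__XX__XX__X
t=4: __XX__XX__XX
t=5: _XX__XX__XX_
t=6: XX__XX__XX__

6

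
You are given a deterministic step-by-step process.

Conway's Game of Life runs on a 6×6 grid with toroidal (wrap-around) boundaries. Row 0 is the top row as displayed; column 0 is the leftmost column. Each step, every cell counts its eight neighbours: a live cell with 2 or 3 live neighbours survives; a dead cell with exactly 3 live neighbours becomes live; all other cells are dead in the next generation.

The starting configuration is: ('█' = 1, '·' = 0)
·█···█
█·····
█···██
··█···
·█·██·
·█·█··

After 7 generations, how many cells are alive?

gen 0: ·█···█
█·····
█···██
··█···
·█·██·
·█·█··
gen 1: ·██···
·█··█·
██···█
███···
·█·██·
·█·█··
gen 2: ██·█··
·····█
·····█
···██·
···██·
██·██·
gen 3: ·█·█··
····██
·····█
···█·█
······
██····
gen 4: ·██·██
█···██
█····█
····█·
█·····
███···
gen 5: ··█·█·
···█··
█·····
█·····
█····█
··██··
gen 6: ··█·█·
···█··
······
██····
██···█
·█████
gen 7: ·█···█
···█··
······
·█···█
···█··
······

6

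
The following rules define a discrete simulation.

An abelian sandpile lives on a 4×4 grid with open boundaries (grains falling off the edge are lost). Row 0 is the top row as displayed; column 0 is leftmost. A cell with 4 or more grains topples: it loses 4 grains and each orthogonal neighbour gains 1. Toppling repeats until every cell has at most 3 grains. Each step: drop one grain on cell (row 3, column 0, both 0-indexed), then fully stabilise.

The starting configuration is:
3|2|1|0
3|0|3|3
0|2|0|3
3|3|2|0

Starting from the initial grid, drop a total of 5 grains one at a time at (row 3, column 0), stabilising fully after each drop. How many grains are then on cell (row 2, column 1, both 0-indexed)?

k=0  3|2|1|0
3|0|3|3
0|2|0|3
3|3|2|0
k=1  3|2|1|0
3|0|3|3
1|3|0|3
1|0|3|0
k=2  3|2|1|0
3|0|3|3
1|3|0|3
2|0|3|0
k=3  3|2|1|0
3|0|3|3
1|3|0|3
3|0|3|0
k=4  3|2|1|0
3|0|3|3
2|3|0|3
0|1|3|0
k=5  3|2|1|0
3|0|3|3
2|3|0|3
1|1|3|0

3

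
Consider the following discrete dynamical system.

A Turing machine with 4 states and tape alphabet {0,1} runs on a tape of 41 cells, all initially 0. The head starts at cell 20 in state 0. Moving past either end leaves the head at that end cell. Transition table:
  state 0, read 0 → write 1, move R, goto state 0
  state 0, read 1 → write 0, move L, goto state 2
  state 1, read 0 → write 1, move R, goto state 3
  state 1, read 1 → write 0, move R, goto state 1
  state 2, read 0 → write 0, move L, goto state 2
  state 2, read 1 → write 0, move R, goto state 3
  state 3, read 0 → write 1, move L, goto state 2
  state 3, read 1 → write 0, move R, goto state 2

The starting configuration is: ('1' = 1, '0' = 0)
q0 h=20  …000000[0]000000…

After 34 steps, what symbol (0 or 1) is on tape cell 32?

1

[0] q0 h=20  …000000[0]000000…
[1] q0 h=21  …000001[0]000000…
[2] q0 h=22  …000011[0]000000…
[3] q0 h=23  …000111[0]000000…
[4] q0 h=24  …001111[0]000000…
[5] q0 h=25  …011111[0]000000…
[6] q0 h=26  …111111[0]000000…
[7] q0 h=27  …111111[0]000000…
[8] q0 h=28  …111111[0]000000…
[9] q0 h=29  …111111[0]000000…
[10] q0 h=30  …111111[0]000000…
[11] q0 h=31  …111111[0]000000…
[12] q0 h=32  …111111[0]000000…
[13] q0 h=33  …111111[0]000000…
[14] q0 h=34  …111111[0]000000|
[15] q0 h=35  …111111[0]00000|
[16] q0 h=36  …111111[0]0000|
[17] q0 h=37  …111111[0]000|
[18] q0 h=38  …111111[0]00|
[19] q0 h=39  …111111[0]0|
[20] q0 h=40  …111111[0]|
[21] q0 h=40  …111111[1]|
[22] q2 h=39  …111111[1]0|
[23] q3 h=40  …111110[0]|
[24] q2 h=39  …111111[0]1|
[25] q2 h=38  …111111[1]01|
[26] q3 h=39  …111110[0]1|
[27] q2 h=38  …111111[0]11|
[28] q2 h=37  …111111[1]011|
[29] q3 h=38  …111110[0]11|
[30] q2 h=37  …111111[0]111|
[31] q2 h=36  …111111[1]0111|
[32] q3 h=37  …111110[0]111|
[33] q2 h=36  …111111[0]1111|
[34] q2 h=35  …111111[1]01111|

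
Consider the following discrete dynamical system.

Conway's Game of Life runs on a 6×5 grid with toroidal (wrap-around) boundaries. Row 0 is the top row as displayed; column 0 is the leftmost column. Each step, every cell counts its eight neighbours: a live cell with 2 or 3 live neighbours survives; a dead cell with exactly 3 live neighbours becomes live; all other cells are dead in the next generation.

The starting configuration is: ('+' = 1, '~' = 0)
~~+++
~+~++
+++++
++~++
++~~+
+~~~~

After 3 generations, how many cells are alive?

2

t=0: ~~+++
~+~++
+++++
++~++
++~~+
+~~~~
t=1: ~++~~
~~~~~
~~~~~
~~~~~
~~++~
~~+~~
t=2: ~++~~
~~~~~
~~~~~
~~~~~
~~++~
~~~~~
t=3: ~~~~~
~~~~~
~~~~~
~~~~~
~~~~~
~+~+~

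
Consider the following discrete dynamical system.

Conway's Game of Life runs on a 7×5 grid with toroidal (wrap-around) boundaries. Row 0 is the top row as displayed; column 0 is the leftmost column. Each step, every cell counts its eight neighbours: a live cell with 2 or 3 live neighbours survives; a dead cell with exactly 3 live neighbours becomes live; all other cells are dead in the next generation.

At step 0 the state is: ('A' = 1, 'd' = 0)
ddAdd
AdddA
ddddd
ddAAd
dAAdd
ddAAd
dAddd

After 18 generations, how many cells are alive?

0) ddAdd
AdddA
ddddd
ddAAd
dAAdd
ddAAd
dAddd
1) AAddd
ddddd
dddAA
dAAAd
dAddd
dddAd
dAdAd
2) AAAdd
AdddA
dddAA
AAdAA
dAdAd
ddddd
AAddA
3) ddAAd
ddAdd
dAAdd
dAddd
dAdAd
dAAdA
ddAdA
4) dAAdd
ddddd
dAAdd
AAddd
dAdAd
dAddA
AdddA
5) AAddd
ddddd
AAAdd
Adddd
dAddA
dAAAA
ddAAA
6) AAAAA
ddAdd
AAddd
ddAdA
dAddA
dAddd
ddddd
7) AAAAA
ddddd
AAAAd
ddAAA
dAAAd
Adddd
dddAA
8) AAAdd
ddddd
AAddd
ddddd
AAddd
AAddd
ddddd
9) dAddd
ddAdd
ddddd
ddddd
AAddd
AAddd
ddAdd
10) dAAdd
ddddd
ddddd
ddddd
AAddd
AdAdd
AdAdd
11) dAAdd
ddddd
ddddd
ddddd
AAddd
AdAdA
AdAAd
12) dAAAd
ddddd
ddddd
ddddd
AAddA
ddAdd
Adddd
13) dAAdd
ddAdd
ddddd
Adddd
AAddd
ddddA
dddAd
14) dAAAd
dAAdd
ddddd
AAddd
AAddA
AdddA
ddAAd
15) ddddd
dAdAd
AdAdd
dAddA
ddddd
ddAdd
Adddd
16) ddddd
dAAdd
AdAAA
AAddd
ddddd
ddddd
ddddd
17) ddddd
AAAdA
dddAA
AAAAd
ddddd
ddddd
ddddd
18) AAddd
AAAdA
ddddd
AAAAd
dAAdd
ddddd
ddddd

12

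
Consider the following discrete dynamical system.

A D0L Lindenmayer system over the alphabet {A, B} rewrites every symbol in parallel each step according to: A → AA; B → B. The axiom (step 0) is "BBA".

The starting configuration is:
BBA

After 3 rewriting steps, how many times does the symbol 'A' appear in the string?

[0] BBA
[1] BBAA
[2] BBAAAA
[3] BBAAAAAAAA

8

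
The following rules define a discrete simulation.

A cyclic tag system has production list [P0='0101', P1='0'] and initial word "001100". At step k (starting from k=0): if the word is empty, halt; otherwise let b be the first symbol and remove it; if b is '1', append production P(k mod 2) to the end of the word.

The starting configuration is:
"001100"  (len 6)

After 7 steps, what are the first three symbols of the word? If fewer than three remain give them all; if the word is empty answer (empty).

101

t=0: "001100"  (len 6)
t=1: "01100"  (len 5)
t=2: "1100"  (len 4)
t=3: "1000101"  (len 7)
t=4: "0001010"  (len 7)
t=5: "001010"  (len 6)
t=6: "01010"  (len 5)
t=7: "1010"  (len 4)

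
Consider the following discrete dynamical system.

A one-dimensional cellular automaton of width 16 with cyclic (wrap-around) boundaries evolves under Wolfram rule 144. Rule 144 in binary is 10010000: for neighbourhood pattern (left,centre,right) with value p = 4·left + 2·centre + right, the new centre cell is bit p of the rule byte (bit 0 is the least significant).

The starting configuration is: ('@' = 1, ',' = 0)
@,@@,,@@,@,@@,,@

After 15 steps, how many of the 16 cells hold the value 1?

0) @,@@,,@@,@,@@,,@
1) ,,,,@,,,,,,,,@,,
2) ,,,,,@,,,,,,,,@,
3) ,,,,,,@,,,,,,,,@
4) @,,,,,,@,,,,,,,,
5) ,@,,,,,,@,,,,,,,
6) ,,@,,,,,,@,,,,,,
7) ,,,@,,,,,,@,,,,,
8) ,,,,@,,,,,,@,,,,
9) ,,,,,@,,,,,,@,,,
10) ,,,,,,@,,,,,,@,,
11) ,,,,,,,@,,,,,,@,
12) ,,,,,,,,@,,,,,,@
13) @,,,,,,,,@,,,,,,
14) ,@,,,,,,,,@,,,,,
15) ,,@,,,,,,,,@,,,,

2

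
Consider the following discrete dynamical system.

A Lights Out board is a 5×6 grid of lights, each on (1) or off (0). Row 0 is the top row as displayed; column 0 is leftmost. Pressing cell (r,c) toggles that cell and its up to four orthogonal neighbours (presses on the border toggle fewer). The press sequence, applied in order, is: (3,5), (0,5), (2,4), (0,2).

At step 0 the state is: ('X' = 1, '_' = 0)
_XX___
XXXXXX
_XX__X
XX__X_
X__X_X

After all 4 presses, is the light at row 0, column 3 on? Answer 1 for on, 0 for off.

[0] _XX___
XXXXXX
_XX__X
XX__X_
X__X_X
[1] _XX___
XXXXXX
_XX___
XX___X
X__X__
[2] _XX_XX
XXXXX_
_XX___
XX___X
X__X__
[3] _XX_XX
XXXX__
_XXXXX
XX__XX
X__X__
[4] ___XXX
XX_X__
_XXXXX
XX__XX
X__X__

1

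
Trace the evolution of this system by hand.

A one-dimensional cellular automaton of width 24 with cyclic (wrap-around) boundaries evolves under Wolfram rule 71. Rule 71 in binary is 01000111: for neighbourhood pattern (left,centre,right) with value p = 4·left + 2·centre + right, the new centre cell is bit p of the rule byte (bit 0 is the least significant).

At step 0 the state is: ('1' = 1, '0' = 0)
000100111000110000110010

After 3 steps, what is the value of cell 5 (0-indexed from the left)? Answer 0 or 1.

0) 000100111000110000110010
1) 111101001011010111010110
2) 000101011001010001010010
3) 111101001011010111010110

1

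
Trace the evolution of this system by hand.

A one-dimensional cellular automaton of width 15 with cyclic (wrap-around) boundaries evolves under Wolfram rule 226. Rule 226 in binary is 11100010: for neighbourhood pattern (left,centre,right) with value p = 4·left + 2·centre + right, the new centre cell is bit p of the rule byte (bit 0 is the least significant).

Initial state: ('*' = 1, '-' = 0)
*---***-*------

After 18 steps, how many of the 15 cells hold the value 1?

5

gen 0: *---***-*------
gen 1: ---*-***------*
gen 2: --*-*-**-----*-
gen 3: -*-*-*-*----*--
gen 4: *-*-*-*----*---
gen 5: -*-*-*----*---*
gen 6: *-*-*----*---*-
gen 7: -*-*----*---*-*
gen 8: *-*----*---*-*-
gen 9: -*----*---*-*-*
gen 10: *----*---*-*-*-
gen 11: ----*---*-*-*-*
gen 12: ---*---*-*-*-*-
gen 13: --*---*-*-*-*--
gen 14: -*---*-*-*-*---
gen 15: *---*-*-*-*----
gen 16: ---*-*-*-*----*
gen 17: --*-*-*-*----*-
gen 18: -*-*-*-*----*--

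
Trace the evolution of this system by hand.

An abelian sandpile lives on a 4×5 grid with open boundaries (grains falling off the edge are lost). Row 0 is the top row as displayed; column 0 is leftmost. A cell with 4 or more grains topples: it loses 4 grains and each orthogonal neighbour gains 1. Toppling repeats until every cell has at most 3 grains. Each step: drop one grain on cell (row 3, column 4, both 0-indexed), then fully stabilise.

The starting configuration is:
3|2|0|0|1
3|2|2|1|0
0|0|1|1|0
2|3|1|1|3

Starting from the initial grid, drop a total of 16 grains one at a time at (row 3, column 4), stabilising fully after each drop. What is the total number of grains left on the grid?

30

gen 0: 3|2|0|0|1
3|2|2|1|0
0|0|1|1|0
2|3|1|1|3
gen 1: 3|2|0|0|1
3|2|2|1|0
0|0|1|1|1
2|3|1|2|0
gen 2: 3|2|0|0|1
3|2|2|1|0
0|0|1|1|1
2|3|1|2|1
gen 3: 3|2|0|0|1
3|2|2|1|0
0|0|1|1|1
2|3|1|2|2
gen 4: 3|2|0|0|1
3|2|2|1|0
0|0|1|1|1
2|3|1|2|3
gen 5: 3|2|0|0|1
3|2|2|1|0
0|0|1|1|2
2|3|1|3|0
gen 6: 3|2|0|0|1
3|2|2|1|0
0|0|1|1|2
2|3|1|3|1
gen 7: 3|2|0|0|1
3|2|2|1|0
0|0|1|1|2
2|3|1|3|2
gen 8: 3|2|0|0|1
3|2|2|1|0
0|0|1|1|2
2|3|1|3|3
gen 9: 3|2|0|0|1
3|2|2|1|0
0|0|1|2|3
2|3|2|0|1
gen 10: 3|2|0|0|1
3|2|2|1|0
0|0|1|2|3
2|3|2|0|2
gen 11: 3|2|0|0|1
3|2|2|1|0
0|0|1|2|3
2|3|2|0|3
gen 12: 3|2|0|0|1
3|2|2|1|1
0|0|1|3|0
2|3|2|1|1
gen 13: 3|2|0|0|1
3|2|2|1|1
0|0|1|3|0
2|3|2|1|2
gen 14: 3|2|0|0|1
3|2|2|1|1
0|0|1|3|0
2|3|2|1|3
gen 15: 3|2|0|0|1
3|2|2|1|1
0|0|1|3|1
2|3|2|2|0
gen 16: 3|2|0|0|1
3|2|2|1|1
0|0|1|3|1
2|3|2|2|1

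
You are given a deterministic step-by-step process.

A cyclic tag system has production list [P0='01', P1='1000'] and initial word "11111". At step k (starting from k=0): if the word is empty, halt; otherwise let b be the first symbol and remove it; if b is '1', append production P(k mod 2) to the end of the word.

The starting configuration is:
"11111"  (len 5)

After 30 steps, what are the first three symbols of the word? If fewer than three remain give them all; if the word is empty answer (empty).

001

gen 0: "11111"  (len 5)
gen 1: "111101"  (len 6)
gen 2: "111011000"  (len 9)
gen 3: "1101100001"  (len 10)
gen 4: "1011000011000"  (len 13)
gen 5: "01100001100001"  (len 14)
gen 6: "1100001100001"  (len 13)
gen 7: "10000110000101"  (len 14)
gen 8: "00001100001011000"  (len 17)
gen 9: "0001100001011000"  (len 16)
gen 10: "001100001011000"  (len 15)
gen 11: "01100001011000"  (len 14)
gen 12: "1100001011000"  (len 13)
gen 13: "10000101100001"  (len 14)
gen 14: "00001011000011000"  (len 17)
gen 15: "0001011000011000"  (len 16)
gen 16: "001011000011000"  (len 15)
gen 17: "01011000011000"  (len 14)
gen 18: "1011000011000"  (len 13)
gen 19: "01100001100001"  (len 14)
gen 20: "1100001100001"  (len 13)
gen 21: "10000110000101"  (len 14)
gen 22: "00001100001011000"  (len 17)
gen 23: "0001100001011000"  (len 16)
gen 24: "001100001011000"  (len 15)
gen 25: "01100001011000"  (len 14)
gen 26: "1100001011000"  (len 13)
gen 27: "10000101100001"  (len 14)
gen 28: "00001011000011000"  (len 17)
gen 29: "0001011000011000"  (len 16)
gen 30: "001011000011000"  (len 15)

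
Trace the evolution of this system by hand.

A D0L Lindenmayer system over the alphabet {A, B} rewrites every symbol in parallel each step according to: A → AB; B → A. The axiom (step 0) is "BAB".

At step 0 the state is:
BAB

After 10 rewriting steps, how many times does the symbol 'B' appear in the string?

t=0: BAB
t=1: AABA
t=2: ABABAAB
t=3: ABAABAABABA
t=4: ABAABABAABABAABAAB
t=5: ABAABABAABAABABAABAABABAABABA
t=6: ABAABABAABAABABAABABAABAABABAABABAABAABABAABAAB
t=7: ABAABABAABAABABAABABAABAABABAABAABABAABABAABAABABAABAABABAABABAABAABABAABABA
t=8: ABAABABAABAABABAABABAABAABABAABAABABAABABAABAABABAABABAABA…AABABAABABAABAABABAABABAABAABABAABAABABAABABAABAABABAABAAB  (len 123)
t=9: ABAABABAABAABABAABABAABAABABAABAABABAABABAABAABABAABABAABA…AABABAABABAABAABABAABABAABAABABAABAABABAABABAABAABABAABABA  (len 199)
t=10: ABAABABAABAABABAABABAABAABABAABAABABAABABAABAABABAABABAABA…AABABAABABAABAABABAABABAABAABABAABAABABAABABAABAABABAABAAB  (len 322)

123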